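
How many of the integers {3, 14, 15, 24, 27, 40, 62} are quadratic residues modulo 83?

3

(3/83) = +1 → QR.
(14/83) = -1 → non-residue.
(15/83) = -1 → non-residue.
(24/83) = -1 → non-residue.
(27/83) = +1 → QR.
(40/83) = +1 → QR.
(62/83) = -1 → non-residue.
Total quadratic residues among the 7: 3.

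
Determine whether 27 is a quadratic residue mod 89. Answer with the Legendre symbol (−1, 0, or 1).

Euler's criterion: (27/89) ≡ 27^44 (mod 89).
27^2 ≡ 17 (mod 89)
27^4 ≡ 22 (mod 89)
27^8 ≡ 39 (mod 89)
27^16 ≡ 8 (mod 89)
27^32 ≡ 64 (mod 89)
27^44 = 27^(32+8+4) ≡ 88 (mod 89).
Result is 88 ≡ −1, so (27/89) = −1.

-1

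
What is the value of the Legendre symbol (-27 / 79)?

1

First reduce: -27 ≡ 52 (mod 79).
Pull out 2^2: since 79 ≡ 7 (mod 8), (2/79) = +1, so (2/79)^2 = +1.
Reciprocity: 13 ≡ 1 and 79 ≡ 3 (mod 4), so (13/79) = +(79/13).
Reduce top mod 13: now compute (1/13).
Reached (1/13) = 1. Collecting the sign flips along the way, the symbol is +1.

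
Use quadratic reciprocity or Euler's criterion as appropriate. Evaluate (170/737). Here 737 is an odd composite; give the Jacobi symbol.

1

Pull out 2: since 737 ≡ 1 (mod 8), (2/737) = +1.
Reciprocity: 85 ≡ 1 and 737 ≡ 1 (mod 4), so (85/737) = +(737/85).
Reduce top mod 85: now compute (57/85).
Reciprocity: 57 ≡ 1 and 85 ≡ 1 (mod 4), so (57/85) = +(85/57).
Reduce top mod 57: now compute (28/57).
Pull out 2^2: since 57 ≡ 1 (mod 8), (2/57) = +1, so (2/57)^2 = +1.
Reciprocity: 7 ≡ 3 and 57 ≡ 1 (mod 4), so (7/57) = +(57/7).
Reduce top mod 7: now compute (1/7).
Reached (1/7) = 1. Collecting the sign flips along the way, the symbol is +1.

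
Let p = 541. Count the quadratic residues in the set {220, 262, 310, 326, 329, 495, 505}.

4

(220/541) = -1 → non-residue.
(262/541) = +1 → QR.
(310/541) = -1 → non-residue.
(326/541) = +1 → QR.
(329/541) = +1 → QR.
(495/541) = -1 → non-residue.
(505/541) = +1 → QR.
Total quadratic residues among the 7: 4.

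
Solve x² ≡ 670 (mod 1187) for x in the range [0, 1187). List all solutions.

Since 1187 ≡ 3 (mod 4), a square root of 670 is 670^((1187+1)/4) = 670^297 mod 1187.
Repeated squaring: 670^2≡214, 670^4≡690, 670^8≡113, 670^16≡899, 670^32≡1041, 670^64≡1137, 670^128≡126, 670^256≡445 (mod 1187).
670^297 = 670^(256+32+8+1) ≡ 633 (mod 1187).
Check: 633² = 400689 ≡ 670 (mod 1187). The two roots are 554 and 633.

554, 633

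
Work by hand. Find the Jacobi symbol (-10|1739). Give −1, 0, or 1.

1

First reduce: -10 ≡ 1729 (mod 1739).
Reciprocity: 1729 ≡ 1 and 1739 ≡ 3 (mod 4), so (1729/1739) = +(1739/1729).
Reduce top mod 1729: now compute (10/1729).
Pull out 2: since 1729 ≡ 1 (mod 8), (2/1729) = +1.
Reciprocity: 5 ≡ 1 and 1729 ≡ 1 (mod 4), so (5/1729) = +(1729/5).
Reduce top mod 5: now compute (4/5).
Pull out 2^2: since 5 ≡ 5 (mod 8), (2/5) = -1, so (2/5)^2 = +1.
Reached (1/5) = 1. Collecting the sign flips along the way, the symbol is +1.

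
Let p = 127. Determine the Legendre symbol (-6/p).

Euler's criterion: (-6/127) ≡ 121^63 (mod 127).
121^2 ≡ 36 (mod 127)
121^4 ≡ 26 (mod 127)
121^8 ≡ 41 (mod 127)
121^16 ≡ 30 (mod 127)
121^32 ≡ 11 (mod 127)
121^63 = 121^(32+16+8+4+2+1) ≡ 1 (mod 127).
Result is 1, so (-6/127) = 1.

1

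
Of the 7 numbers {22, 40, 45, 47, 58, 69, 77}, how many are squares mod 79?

(22/79) = +1 → QR.
(40/79) = +1 → QR.
(45/79) = +1 → QR.
(47/79) = -1 → non-residue.
(58/79) = -1 → non-residue.
(69/79) = -1 → non-residue.
(77/79) = -1 → non-residue.
Total quadratic residues among the 7: 3.

3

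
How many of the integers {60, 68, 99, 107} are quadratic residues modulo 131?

3

(60/131) = +1 → QR.
(68/131) = -1 → non-residue.
(99/131) = +1 → QR.
(107/131) = +1 → QR.
Total quadratic residues among the 4: 3.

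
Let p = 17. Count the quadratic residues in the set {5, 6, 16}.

(5/17) = -1 → non-residue.
(6/17) = -1 → non-residue.
(16/17) = +1 → QR.
Total quadratic residues among the 3: 1.

1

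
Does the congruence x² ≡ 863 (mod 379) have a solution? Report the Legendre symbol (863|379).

1

First reduce: 863 ≡ 105 (mod 379).
Reciprocity: 105 ≡ 1 and 379 ≡ 3 (mod 4), so (105/379) = +(379/105).
Reduce top mod 105: now compute (64/105).
Pull out 2^6: since 105 ≡ 1 (mod 8), (2/105) = +1, so (2/105)^6 = +1.
Reached (1/105) = 1. Collecting the sign flips along the way, the symbol is +1.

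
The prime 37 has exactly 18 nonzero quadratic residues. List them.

Square k = 1,…,18 (k and 37−k give the same square):
1²=1, 2²=4, 3²=9, 4²=16, 5²=25, 6²=36, 7²≡12, 8²≡27, 9²≡7, 10²≡26, 11²≡10, 12²≡33, 13²≡21, 14²≡11, 15²≡3, 16²≡34, 17²≡30, 18²≡28 (mod 37).
So the quadratic residues mod 37 are {1, 3, 4, 7, 9, 10, 11, 12, 16, 21, 25, 26, 27, 28, 30, 33, 34, 36}.

1,3,4,7,9,10,11,12,16,21,25,26,27,28,30,33,34,36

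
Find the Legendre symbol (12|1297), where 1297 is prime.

Pull out 2^2: since 1297 ≡ 1 (mod 8), (2/1297) = +1, so (2/1297)^2 = +1.
Reciprocity: 3 ≡ 3 and 1297 ≡ 1 (mod 4), so (3/1297) = +(1297/3).
Reduce top mod 3: now compute (1/3).
Reached (1/3) = 1. Collecting the sign flips along the way, the symbol is +1.

1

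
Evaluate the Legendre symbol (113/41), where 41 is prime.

1

Euler's criterion: (113/41) ≡ 31^20 (mod 41).
31^2 ≡ 18 (mod 41)
31^4 ≡ 37 (mod 41)
31^8 ≡ 16 (mod 41)
31^16 ≡ 10 (mod 41)
31^20 = 31^(16+4) ≡ 1 (mod 41).
Result is 1, so (113/41) = 1.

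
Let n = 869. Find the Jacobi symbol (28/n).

1

Pull out 2^2: since 869 ≡ 5 (mod 8), (2/869) = -1, so (2/869)^2 = +1.
Reciprocity: 7 ≡ 3 and 869 ≡ 1 (mod 4), so (7/869) = +(869/7).
Reduce top mod 7: now compute (1/7).
Reached (1/7) = 1. Collecting the sign flips along the way, the symbol is +1.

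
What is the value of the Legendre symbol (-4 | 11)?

Euler's criterion: (-4/11) ≡ 7^5 (mod 11).
7^2 ≡ 5 (mod 11)
7^4 ≡ 3 (mod 11)
7^5 = 7^(4+1) ≡ 10 (mod 11).
Result is 10 ≡ −1, so (-4/11) = −1.

-1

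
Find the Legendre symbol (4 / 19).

Euler's criterion: (4/19) ≡ 4^9 (mod 19).
4^2 ≡ 16 (mod 19)
4^4 ≡ 9 (mod 19)
4^8 ≡ 5 (mod 19)
4^9 = 4^(8+1) ≡ 1 (mod 19).
Result is 1, so (4/19) = 1.

1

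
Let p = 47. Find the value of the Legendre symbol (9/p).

1

Euler's criterion: (9/47) ≡ 9^23 (mod 47).
9^2 ≡ 34 (mod 47)
9^4 ≡ 28 (mod 47)
9^8 ≡ 32 (mod 47)
9^16 ≡ 37 (mod 47)
9^23 = 9^(16+4+2+1) ≡ 1 (mod 47).
Result is 1, so (9/47) = 1.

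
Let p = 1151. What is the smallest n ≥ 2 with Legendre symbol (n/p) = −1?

13

(2/1151) = +1, so 2 is a residue.
(3/1151) = +1, so 3 is a residue.
(4/1151) = +1, so 4 is a residue.
(5/1151) = +1, so 5 is a residue.
(6/1151) = +1, so 6 is a residue.
(7/1151) = +1, so 7 is a residue.
(8/1151) = +1, so 8 is a residue.
(9/1151) = +1, so 9 is a residue.
(10/1151) = +1, so 10 is a residue.
(11/1151) = +1, so 11 is a residue.
(12/1151) = +1, so 12 is a residue.
(13/1151) = −1, so 13 is the smallest positive non-residue mod 1151.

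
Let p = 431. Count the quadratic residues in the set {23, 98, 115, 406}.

3

(23/431) = +1 → QR.
(98/431) = +1 → QR.
(115/431) = +1 → QR.
(406/431) = -1 → non-residue.
Total quadratic residues among the 4: 3.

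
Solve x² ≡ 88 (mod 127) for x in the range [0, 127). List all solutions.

56, 71

Since 127 ≡ 3 (mod 4), a square root of 88 is 88^((127+1)/4) = 88^32 mod 127.
Repeated squaring: 88^2≡124, 88^4≡9, 88^8≡81, 88^16≡84, 88^32≡71 (mod 127).
88^32 = 88^(32) ≡ 71 (mod 127).
Check: 71² = 5041 ≡ 88 (mod 127). The two roots are 56 and 71.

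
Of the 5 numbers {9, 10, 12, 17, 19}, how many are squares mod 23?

(9/23) = +1 → QR.
(10/23) = -1 → non-residue.
(12/23) = +1 → QR.
(17/23) = -1 → non-residue.
(19/23) = -1 → non-residue.
Total quadratic residues among the 5: 2.

2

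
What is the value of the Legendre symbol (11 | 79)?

Reciprocity: 11 ≡ 3 and 79 ≡ 3 (mod 4), so (11/79) = −(79/11).
Reduce top mod 11: now compute (2/11).
Pull out 2: since 11 ≡ 3 (mod 8), (2/11) = -1.
Reached (1/11) = 1. Collecting the sign flips along the way, the symbol is +1.

1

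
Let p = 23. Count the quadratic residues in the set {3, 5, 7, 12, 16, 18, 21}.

(3/23) = +1 → QR.
(5/23) = -1 → non-residue.
(7/23) = -1 → non-residue.
(12/23) = +1 → QR.
(16/23) = +1 → QR.
(18/23) = +1 → QR.
(21/23) = -1 → non-residue.
Total quadratic residues among the 7: 4.

4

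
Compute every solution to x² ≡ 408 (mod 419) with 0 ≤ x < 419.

Since 419 ≡ 3 (mod 4), a square root of 408 is 408^((419+1)/4) = 408^105 mod 419.
Repeated squaring: 408^2≡121, 408^4≡395, 408^8≡157, 408^16≡347, 408^32≡156, 408^64≡34 (mod 419).
408^105 = 408^(64+32+8+1) ≡ 170 (mod 419).
Check: 170² = 28900 ≡ 408 (mod 419). The two roots are 170 and 249.

170, 249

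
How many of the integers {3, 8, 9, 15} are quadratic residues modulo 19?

(3/19) = -1 → non-residue.
(8/19) = -1 → non-residue.
(9/19) = +1 → QR.
(15/19) = -1 → non-residue.
Total quadratic residues among the 4: 1.

1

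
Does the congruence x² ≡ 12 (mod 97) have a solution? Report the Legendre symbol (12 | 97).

1

Pull out 2^2: since 97 ≡ 1 (mod 8), (2/97) = +1, so (2/97)^2 = +1.
Reciprocity: 3 ≡ 3 and 97 ≡ 1 (mod 4), so (3/97) = +(97/3).
Reduce top mod 3: now compute (1/3).
Reached (1/3) = 1. Collecting the sign flips along the way, the symbol is +1.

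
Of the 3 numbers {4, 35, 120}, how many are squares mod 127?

3

(4/127) = +1 → QR.
(35/127) = +1 → QR.
(120/127) = +1 → QR.
Total quadratic residues among the 3: 3.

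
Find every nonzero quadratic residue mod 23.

Square k = 1,…,11 (k and 23−k give the same square):
1²=1, 2²=4, 3²=9, 4²=16, 5²≡2, 6²≡13, 7²≡3, 8²≡18, 9²≡12, 10²≡8, 11²≡6 (mod 23).
So the quadratic residues mod 23 are {1, 2, 3, 4, 6, 8, 9, 12, 13, 16, 18}.

1, 2, 3, 4, 6, 8, 9, 12, 13, 16, 18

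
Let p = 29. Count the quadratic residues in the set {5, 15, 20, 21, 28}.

3

(5/29) = +1 → QR.
(15/29) = -1 → non-residue.
(20/29) = +1 → QR.
(21/29) = -1 → non-residue.
(28/29) = +1 → QR.
Total quadratic residues among the 5: 3.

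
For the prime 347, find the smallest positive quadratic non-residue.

2

(2/347) = −1, so 2 is the smallest positive non-residue mod 347.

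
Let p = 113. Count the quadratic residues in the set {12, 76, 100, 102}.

2

(12/113) = -1 → non-residue.
(76/113) = -1 → non-residue.
(100/113) = +1 → QR.
(102/113) = +1 → QR.
Total quadratic residues among the 4: 2.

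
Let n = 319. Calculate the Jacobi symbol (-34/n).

-1

First reduce: -34 ≡ 285 (mod 319).
Reciprocity: 285 ≡ 1 and 319 ≡ 3 (mod 4), so (285/319) = +(319/285).
Reduce top mod 285: now compute (34/285).
Pull out 2: since 285 ≡ 5 (mod 8), (2/285) = -1.
Reciprocity: 17 ≡ 1 and 285 ≡ 1 (mod 4), so (17/285) = +(285/17).
Reduce top mod 17: now compute (13/17).
Reciprocity: 13 ≡ 1 and 17 ≡ 1 (mod 4), so (13/17) = +(17/13).
Reduce top mod 13: now compute (4/13).
Pull out 2^2: since 13 ≡ 5 (mod 8), (2/13) = -1, so (2/13)^2 = +1.
Reached (1/13) = 1. Collecting the sign flips along the way, the symbol is -1.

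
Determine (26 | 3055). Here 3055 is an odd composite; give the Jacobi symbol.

0

Pull out 2: since 3055 ≡ 7 (mod 8), (2/3055) = +1.
Reciprocity: 13 ≡ 1 and 3055 ≡ 3 (mod 4), so (13/3055) = +(3055/13).
Reduce top mod 13: now compute (0/13).
Top reduces to 0: gcd > 1, so the symbol is 0.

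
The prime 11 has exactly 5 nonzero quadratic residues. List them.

1,3,4,5,9

Square k = 1,…,5 (k and 11−k give the same square):
1²=1, 2²=4, 3²=9, 4²≡5, 5²≡3 (mod 11).
So the quadratic residues mod 11 are {1, 3, 4, 5, 9}.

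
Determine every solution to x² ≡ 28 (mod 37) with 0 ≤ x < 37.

18, 19

37 ≡ 1 (mod 4), so we find a root by search.
Trying successive values, 18² = 324 ≡ 28 (mod 37). The other root is 37 − 18 = 19.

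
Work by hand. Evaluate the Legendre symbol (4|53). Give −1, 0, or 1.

Euler's criterion: (4/53) ≡ 4^26 (mod 53).
4^2 ≡ 16 (mod 53)
4^4 ≡ 44 (mod 53)
4^8 ≡ 28 (mod 53)
4^16 ≡ 42 (mod 53)
4^26 = 4^(16+8+2) ≡ 1 (mod 53).
Result is 1, so (4/53) = 1.

1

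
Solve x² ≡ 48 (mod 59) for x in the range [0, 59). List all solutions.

Since 59 ≡ 3 (mod 4), a square root of 48 is 48^((59+1)/4) = 48^15 mod 59.
Repeated squaring: 48^2≡3, 48^4≡9, 48^8≡22 (mod 59).
48^15 = 48^(8+4+2+1) ≡ 15 (mod 59).
Check: 15² = 225 ≡ 48 (mod 59). The two roots are 15 and 44.

15, 44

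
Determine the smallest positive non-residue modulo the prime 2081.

3

(2/2081) = +1, so 2 is a residue.
(3/2081) = −1, so 3 is the smallest positive non-residue mod 2081.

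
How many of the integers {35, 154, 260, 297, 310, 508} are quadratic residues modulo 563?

2

(35/563) = -1 → non-residue.
(154/563) = -1 → non-residue.
(260/563) = -1 → non-residue.
(297/563) = +1 → QR.
(310/563) = -1 → non-residue.
(508/563) = +1 → QR.
Total quadratic residues among the 6: 2.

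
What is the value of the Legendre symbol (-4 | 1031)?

First reduce: -4 ≡ 1027 (mod 1031).
Reciprocity: 1027 ≡ 3 and 1031 ≡ 3 (mod 4), so (1027/1031) = −(1031/1027).
Reduce top mod 1027: now compute (4/1027).
Pull out 2^2: since 1027 ≡ 3 (mod 8), (2/1027) = -1, so (2/1027)^2 = +1.
Reached (1/1027) = 1. Collecting the sign flips along the way, the symbol is -1.

-1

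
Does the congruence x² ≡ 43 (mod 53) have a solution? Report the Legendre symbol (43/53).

1

Reciprocity: 43 ≡ 3 and 53 ≡ 1 (mod 4), so (43/53) = +(53/43).
Reduce top mod 43: now compute (10/43).
Pull out 2: since 43 ≡ 3 (mod 8), (2/43) = -1.
Reciprocity: 5 ≡ 1 and 43 ≡ 3 (mod 4), so (5/43) = +(43/5).
Reduce top mod 5: now compute (3/5).
Reciprocity: 3 ≡ 3 and 5 ≡ 1 (mod 4), so (3/5) = +(5/3).
Reduce top mod 3: now compute (2/3).
Pull out 2: since 3 ≡ 3 (mod 8), (2/3) = -1.
Reached (1/3) = 1. Collecting the sign flips along the way, the symbol is +1.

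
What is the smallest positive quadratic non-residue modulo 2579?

2

(2/2579) = −1, so 2 is the smallest positive non-residue mod 2579.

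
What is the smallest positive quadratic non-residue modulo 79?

(2/79) = +1, so 2 is a residue.
(3/79) = −1, so 3 is the smallest positive non-residue mod 79.

3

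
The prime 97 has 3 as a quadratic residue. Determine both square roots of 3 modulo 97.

10, 87

97 ≡ 1 (mod 4), so we find a root by search.
Trying successive values, 10² = 100 ≡ 3 (mod 97). The other root is 97 − 10 = 87.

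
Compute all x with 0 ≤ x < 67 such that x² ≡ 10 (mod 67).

Since 67 ≡ 3 (mod 4), a square root of 10 is 10^((67+1)/4) = 10^17 mod 67.
Repeated squaring: 10^2≡33, 10^4≡17, 10^8≡21, 10^16≡39 (mod 67).
10^17 = 10^(16+1) ≡ 55 (mod 67).
Check: 55² = 3025 ≡ 10 (mod 67). The two roots are 12 and 55.

12, 55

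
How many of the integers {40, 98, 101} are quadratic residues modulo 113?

1

(40/113) = -1 → non-residue.
(98/113) = +1 → QR.
(101/113) = -1 → non-residue.
Total quadratic residues among the 3: 1.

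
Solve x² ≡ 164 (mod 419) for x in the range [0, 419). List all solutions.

99, 320

Since 419 ≡ 3 (mod 4), a square root of 164 is 164^((419+1)/4) = 164^105 mod 419.
Repeated squaring: 164^2≡80, 164^4≡115, 164^8≡236, 164^16≡388, 164^32≡123, 164^64≡45 (mod 419).
164^105 = 164^(64+32+8+1) ≡ 320 (mod 419).
Check: 320² = 102400 ≡ 164 (mod 419). The two roots are 99 and 320.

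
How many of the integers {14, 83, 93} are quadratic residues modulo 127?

(14/127) = -1 → non-residue.
(83/127) = -1 → non-residue.
(93/127) = -1 → non-residue.
Total quadratic residues among the 3: 0.

0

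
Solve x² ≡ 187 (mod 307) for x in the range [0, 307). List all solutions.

143, 164

Since 307 ≡ 3 (mod 4), a square root of 187 is 187^((307+1)/4) = 187^77 mod 307.
Repeated squaring: 187^2≡278, 187^4≡227, 187^8≡260, 187^16≡60, 187^32≡223, 187^64≡302 (mod 307).
187^77 = 187^(64+8+4+1) ≡ 164 (mod 307).
Check: 164² = 26896 ≡ 187 (mod 307). The two roots are 143 and 164.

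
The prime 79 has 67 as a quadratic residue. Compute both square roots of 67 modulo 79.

15, 64

Since 79 ≡ 3 (mod 4), a square root of 67 is 67^((79+1)/4) = 67^20 mod 79.
Repeated squaring: 67^2≡65, 67^4≡38, 67^8≡22, 67^16≡10 (mod 79).
67^20 = 67^(16+4) ≡ 64 (mod 79).
Check: 64² = 4096 ≡ 67 (mod 79). The two roots are 15 and 64.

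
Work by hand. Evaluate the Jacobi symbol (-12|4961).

First reduce: -12 ≡ 4949 (mod 4961).
Reciprocity: 4949 ≡ 1 and 4961 ≡ 1 (mod 4), so (4949/4961) = +(4961/4949).
Reduce top mod 4949: now compute (12/4949).
Pull out 2^2: since 4949 ≡ 5 (mod 8), (2/4949) = -1, so (2/4949)^2 = +1.
Reciprocity: 3 ≡ 3 and 4949 ≡ 1 (mod 4), so (3/4949) = +(4949/3).
Reduce top mod 3: now compute (2/3).
Pull out 2: since 3 ≡ 3 (mod 8), (2/3) = -1.
Reached (1/3) = 1. Collecting the sign flips along the way, the symbol is -1.

-1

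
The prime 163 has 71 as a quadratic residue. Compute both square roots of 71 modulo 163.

Since 163 ≡ 3 (mod 4), a square root of 71 is 71^((163+1)/4) = 71^41 mod 163.
Repeated squaring: 71^2≡151, 71^4≡144, 71^8≡35, 71^16≡84, 71^32≡47 (mod 163).
71^41 = 71^(32+8+1) ≡ 87 (mod 163).
Check: 87² = 7569 ≡ 71 (mod 163). The two roots are 76 and 87.

76, 87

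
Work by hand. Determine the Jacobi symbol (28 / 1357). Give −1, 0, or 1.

Pull out 2^2: since 1357 ≡ 5 (mod 8), (2/1357) = -1, so (2/1357)^2 = +1.
Reciprocity: 7 ≡ 3 and 1357 ≡ 1 (mod 4), so (7/1357) = +(1357/7).
Reduce top mod 7: now compute (6/7).
Pull out 2: since 7 ≡ 7 (mod 8), (2/7) = +1.
Reciprocity: 3 ≡ 3 and 7 ≡ 3 (mod 4), so (3/7) = −(7/3).
Reduce top mod 3: now compute (1/3).
Reached (1/3) = 1. Collecting the sign flips along the way, the symbol is -1.

-1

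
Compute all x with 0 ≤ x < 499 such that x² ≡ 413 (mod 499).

Since 499 ≡ 3 (mod 4), a square root of 413 is 413^((499+1)/4) = 413^125 mod 499.
Repeated squaring: 413^2≡410, 413^4≡436, 413^8≡476, 413^16≡30, 413^32≡401, 413^64≡123 (mod 499).
413^125 = 413^(64+32+16+8+4+1) ≡ 122 (mod 499).
Check: 122² = 14884 ≡ 413 (mod 499). The two roots are 122 and 377.

122, 377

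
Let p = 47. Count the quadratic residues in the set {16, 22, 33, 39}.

(16/47) = +1 → QR.
(22/47) = -1 → non-residue.
(33/47) = -1 → non-residue.
(39/47) = -1 → non-residue.
Total quadratic residues among the 4: 1.

1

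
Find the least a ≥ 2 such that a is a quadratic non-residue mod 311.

11

(2/311) = +1, so 2 is a residue.
(3/311) = +1, so 3 is a residue.
(4/311) = +1, so 4 is a residue.
(5/311) = +1, so 5 is a residue.
(6/311) = +1, so 6 is a residue.
(7/311) = +1, so 7 is a residue.
(8/311) = +1, so 8 is a residue.
(9/311) = +1, so 9 is a residue.
(10/311) = +1, so 10 is a residue.
(11/311) = −1, so 11 is the smallest positive non-residue mod 311.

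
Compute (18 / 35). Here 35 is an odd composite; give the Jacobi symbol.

Pull out 2: since 35 ≡ 3 (mod 8), (2/35) = -1.
Reciprocity: 9 ≡ 1 and 35 ≡ 3 (mod 4), so (9/35) = +(35/9).
Reduce top mod 9: now compute (8/9).
Pull out 2^3: since 9 ≡ 1 (mod 8), (2/9) = +1, so (2/9)^3 = +1.
Reached (1/9) = 1. Collecting the sign flips along the way, the symbol is -1.

-1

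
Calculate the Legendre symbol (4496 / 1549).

1

First reduce: 4496 ≡ 1398 (mod 1549).
Pull out 2: since 1549 ≡ 5 (mod 8), (2/1549) = -1.
Reciprocity: 699 ≡ 3 and 1549 ≡ 1 (mod 4), so (699/1549) = +(1549/699).
Reduce top mod 699: now compute (151/699).
Reciprocity: 151 ≡ 3 and 699 ≡ 3 (mod 4), so (151/699) = −(699/151).
Reduce top mod 151: now compute (95/151).
Reciprocity: 95 ≡ 3 and 151 ≡ 3 (mod 4), so (95/151) = −(151/95).
Reduce top mod 95: now compute (56/95).
Pull out 2^3: since 95 ≡ 7 (mod 8), (2/95) = +1, so (2/95)^3 = +1.
Reciprocity: 7 ≡ 3 and 95 ≡ 3 (mod 4), so (7/95) = −(95/7).
Reduce top mod 7: now compute (4/7).
Pull out 2^2: since 7 ≡ 7 (mod 8), (2/7) = +1, so (2/7)^2 = +1.
Reached (1/7) = 1. Collecting the sign flips along the way, the symbol is +1.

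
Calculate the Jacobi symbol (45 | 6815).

0

Reciprocity: 45 ≡ 1 and 6815 ≡ 3 (mod 4), so (45/6815) = +(6815/45).
Reduce top mod 45: now compute (20/45).
Pull out 2^2: since 45 ≡ 5 (mod 8), (2/45) = -1, so (2/45)^2 = +1.
Reciprocity: 5 ≡ 1 and 45 ≡ 1 (mod 4), so (5/45) = +(45/5).
Reduce top mod 5: now compute (0/5).
Top reduces to 0: gcd > 1, so the symbol is 0.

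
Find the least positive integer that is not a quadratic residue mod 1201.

11

(2/1201) = +1, so 2 is a residue.
(3/1201) = +1, so 3 is a residue.
(4/1201) = +1, so 4 is a residue.
(5/1201) = +1, so 5 is a residue.
(6/1201) = +1, so 6 is a residue.
(7/1201) = +1, so 7 is a residue.
(8/1201) = +1, so 8 is a residue.
(9/1201) = +1, so 9 is a residue.
(10/1201) = +1, so 10 is a residue.
(11/1201) = −1, so 11 is the smallest positive non-residue mod 1201.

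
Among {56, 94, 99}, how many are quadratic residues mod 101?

1

(56/101) = +1 → QR.
(94/101) = -1 → non-residue.
(99/101) = -1 → non-residue.
Total quadratic residues among the 3: 1.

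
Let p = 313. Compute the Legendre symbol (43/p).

Euler's criterion: (43/313) ≡ 43^156 (mod 313).
43^2 ≡ 284 (mod 313)
43^4 ≡ 215 (mod 313)
43^8 ≡ 214 (mod 313)
43^16 ≡ 98 (mod 313)
43^32 ≡ 214 (mod 313)
43^64 ≡ 98 (mod 313)
43^128 ≡ 214 (mod 313)
43^156 = 43^(128+16+8+4) ≡ 312 (mod 313).
Result is 312 ≡ −1, so (43/313) = −1.

-1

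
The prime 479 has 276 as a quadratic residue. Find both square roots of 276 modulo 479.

227, 252

Since 479 ≡ 3 (mod 4), a square root of 276 is 276^((479+1)/4) = 276^120 mod 479.
Repeated squaring: 276^2≡15, 276^4≡225, 276^8≡330, 276^16≡167, 276^32≡107, 276^64≡432 (mod 479).
276^120 = 276^(64+32+16+8) ≡ 252 (mod 479).
Check: 252² = 63504 ≡ 276 (mod 479). The two roots are 227 and 252.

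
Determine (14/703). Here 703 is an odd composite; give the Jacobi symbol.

1

Pull out 2: since 703 ≡ 7 (mod 8), (2/703) = +1.
Reciprocity: 7 ≡ 3 and 703 ≡ 3 (mod 4), so (7/703) = −(703/7).
Reduce top mod 7: now compute (3/7).
Reciprocity: 3 ≡ 3 and 7 ≡ 3 (mod 4), so (3/7) = −(7/3).
Reduce top mod 3: now compute (1/3).
Reached (1/3) = 1. Collecting the sign flips along the way, the symbol is +1.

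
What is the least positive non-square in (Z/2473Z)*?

5

(2/2473) = +1, so 2 is a residue.
(3/2473) = +1, so 3 is a residue.
(4/2473) = +1, so 4 is a residue.
(5/2473) = −1, so 5 is the smallest positive non-residue mod 2473.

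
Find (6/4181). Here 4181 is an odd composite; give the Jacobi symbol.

1

Pull out 2: since 4181 ≡ 5 (mod 8), (2/4181) = -1.
Reciprocity: 3 ≡ 3 and 4181 ≡ 1 (mod 4), so (3/4181) = +(4181/3).
Reduce top mod 3: now compute (2/3).
Pull out 2: since 3 ≡ 3 (mod 8), (2/3) = -1.
Reached (1/3) = 1. Collecting the sign flips along the way, the symbol is +1.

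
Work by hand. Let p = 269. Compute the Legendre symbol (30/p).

1

Pull out 2: since 269 ≡ 5 (mod 8), (2/269) = -1.
Reciprocity: 15 ≡ 3 and 269 ≡ 1 (mod 4), so (15/269) = +(269/15).
Reduce top mod 15: now compute (14/15).
Pull out 2: since 15 ≡ 7 (mod 8), (2/15) = +1.
Reciprocity: 7 ≡ 3 and 15 ≡ 3 (mod 4), so (7/15) = −(15/7).
Reduce top mod 7: now compute (1/7).
Reached (1/7) = 1. Collecting the sign flips along the way, the symbol is +1.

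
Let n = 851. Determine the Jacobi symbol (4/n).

1

Pull out 2^2: since 851 ≡ 3 (mod 8), (2/851) = -1, so (2/851)^2 = +1.
Reached (1/851) = 1. Collecting the sign flips along the way, the symbol is +1.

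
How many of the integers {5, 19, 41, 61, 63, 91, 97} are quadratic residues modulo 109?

4

(5/109) = +1 → QR.
(19/109) = -1 → non-residue.
(41/109) = -1 → non-residue.
(61/109) = +1 → QR.
(63/109) = +1 → QR.
(91/109) = -1 → non-residue.
(97/109) = +1 → QR.
Total quadratic residues among the 7: 4.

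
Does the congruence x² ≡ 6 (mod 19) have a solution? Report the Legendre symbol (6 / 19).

1

Pull out 2: since 19 ≡ 3 (mod 8), (2/19) = -1.
Reciprocity: 3 ≡ 3 and 19 ≡ 3 (mod 4), so (3/19) = −(19/3).
Reduce top mod 3: now compute (1/3).
Reached (1/3) = 1. Collecting the sign flips along the way, the symbol is +1.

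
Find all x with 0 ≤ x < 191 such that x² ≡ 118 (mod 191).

51, 140

Since 191 ≡ 3 (mod 4), a square root of 118 is 118^((191+1)/4) = 118^48 mod 191.
Repeated squaring: 118^2≡172, 118^4≡170, 118^8≡59, 118^16≡43, 118^32≡130 (mod 191).
118^48 = 118^(32+16) ≡ 51 (mod 191).
Check: 51² = 2601 ≡ 118 (mod 191). The two roots are 51 and 140.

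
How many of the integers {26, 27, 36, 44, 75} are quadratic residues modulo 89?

(26/89) = -1 → non-residue.
(27/89) = -1 → non-residue.
(36/89) = +1 → QR.
(44/89) = +1 → QR.
(75/89) = -1 → non-residue.
Total quadratic residues among the 5: 2.

2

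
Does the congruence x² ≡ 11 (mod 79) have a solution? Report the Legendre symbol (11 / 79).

Reciprocity: 11 ≡ 3 and 79 ≡ 3 (mod 4), so (11/79) = −(79/11).
Reduce top mod 11: now compute (2/11).
Pull out 2: since 11 ≡ 3 (mod 8), (2/11) = -1.
Reached (1/11) = 1. Collecting the sign flips along the way, the symbol is +1.

1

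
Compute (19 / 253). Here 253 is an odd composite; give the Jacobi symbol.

Reciprocity: 19 ≡ 3 and 253 ≡ 1 (mod 4), so (19/253) = +(253/19).
Reduce top mod 19: now compute (6/19).
Pull out 2: since 19 ≡ 3 (mod 8), (2/19) = -1.
Reciprocity: 3 ≡ 3 and 19 ≡ 3 (mod 4), so (3/19) = −(19/3).
Reduce top mod 3: now compute (1/3).
Reached (1/3) = 1. Collecting the sign flips along the way, the symbol is +1.

1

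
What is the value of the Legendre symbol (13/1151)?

Euler's criterion: (13/1151) ≡ 13^575 (mod 1151).
13^2 ≡ 169 (mod 1151)
13^4 ≡ 937 (mod 1151)
13^8 ≡ 907 (mod 1151)
13^16 ≡ 835 (mod 1151)
13^32 ≡ 870 (mod 1151)
13^64 ≡ 693 (mod 1151)
13^128 ≡ 282 (mod 1151)
13^256 ≡ 105 (mod 1151)
13^512 ≡ 666 (mod 1151)
13^575 = 13^(512+32+16+8+4+2+1) ≡ 1150 (mod 1151).
Result is 1150 ≡ −1, so (13/1151) = −1.

-1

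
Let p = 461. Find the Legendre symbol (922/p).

0

First reduce: 922 ≡ 0 (mod 461).
Top reduces to 0: gcd > 1, so the symbol is 0.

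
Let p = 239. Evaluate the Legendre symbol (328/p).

First reduce: 328 ≡ 89 (mod 239).
Reciprocity: 89 ≡ 1 and 239 ≡ 3 (mod 4), so (89/239) = +(239/89).
Reduce top mod 89: now compute (61/89).
Reciprocity: 61 ≡ 1 and 89 ≡ 1 (mod 4), so (61/89) = +(89/61).
Reduce top mod 61: now compute (28/61).
Pull out 2^2: since 61 ≡ 5 (mod 8), (2/61) = -1, so (2/61)^2 = +1.
Reciprocity: 7 ≡ 3 and 61 ≡ 1 (mod 4), so (7/61) = +(61/7).
Reduce top mod 7: now compute (5/7).
Reciprocity: 5 ≡ 1 and 7 ≡ 3 (mod 4), so (5/7) = +(7/5).
Reduce top mod 5: now compute (2/5).
Pull out 2: since 5 ≡ 5 (mod 8), (2/5) = -1.
Reached (1/5) = 1. Collecting the sign flips along the way, the symbol is -1.

-1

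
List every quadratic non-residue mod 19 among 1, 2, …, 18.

2,3,8,10,12,13,14,15,18

Square k = 1,…,9 (k and 19−k give the same square):
1²=1, 2²=4, 3²=9, 4²=16, 5²≡6, 6²≡17, 7²≡11, 8²≡7, 9²≡5 (mod 19).
The residues are {1, 4, 5, 6, 7, 9, 11, 16, 17}; the non-residues are the remaining 9 nonzero classes.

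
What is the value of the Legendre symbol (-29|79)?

Euler's criterion: (-29/79) ≡ 50^39 (mod 79).
50^2 ≡ 51 (mod 79)
50^4 ≡ 73 (mod 79)
50^8 ≡ 36 (mod 79)
50^16 ≡ 32 (mod 79)
50^32 ≡ 76 (mod 79)
50^39 = 50^(32+4+2+1) ≡ 1 (mod 79).
Result is 1, so (-29/79) = 1.

1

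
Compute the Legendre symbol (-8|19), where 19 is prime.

1

First reduce: -8 ≡ 11 (mod 19).
Reciprocity: 11 ≡ 3 and 19 ≡ 3 (mod 4), so (11/19) = −(19/11).
Reduce top mod 11: now compute (8/11).
Pull out 2^3: since 11 ≡ 3 (mod 8), (2/11) = -1, so (2/11)^3 = -1.
Reached (1/11) = 1. Collecting the sign flips along the way, the symbol is +1.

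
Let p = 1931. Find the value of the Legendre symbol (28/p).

1

Pull out 2^2: since 1931 ≡ 3 (mod 8), (2/1931) = -1, so (2/1931)^2 = +1.
Reciprocity: 7 ≡ 3 and 1931 ≡ 3 (mod 4), so (7/1931) = −(1931/7).
Reduce top mod 7: now compute (6/7).
Pull out 2: since 7 ≡ 7 (mod 8), (2/7) = +1.
Reciprocity: 3 ≡ 3 and 7 ≡ 3 (mod 4), so (3/7) = −(7/3).
Reduce top mod 3: now compute (1/3).
Reached (1/3) = 1. Collecting the sign flips along the way, the symbol is +1.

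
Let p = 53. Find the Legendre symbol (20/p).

Pull out 2^2: since 53 ≡ 5 (mod 8), (2/53) = -1, so (2/53)^2 = +1.
Reciprocity: 5 ≡ 1 and 53 ≡ 1 (mod 4), so (5/53) = +(53/5).
Reduce top mod 5: now compute (3/5).
Reciprocity: 3 ≡ 3 and 5 ≡ 1 (mod 4), so (3/5) = +(5/3).
Reduce top mod 3: now compute (2/3).
Pull out 2: since 3 ≡ 3 (mod 8), (2/3) = -1.
Reached (1/3) = 1. Collecting the sign flips along the way, the symbol is -1.

-1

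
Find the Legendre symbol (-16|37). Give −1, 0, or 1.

1

First reduce: -16 ≡ 21 (mod 37).
Reciprocity: 21 ≡ 1 and 37 ≡ 1 (mod 4), so (21/37) = +(37/21).
Reduce top mod 21: now compute (16/21).
Pull out 2^4: since 21 ≡ 5 (mod 8), (2/21) = -1, so (2/21)^4 = +1.
Reached (1/21) = 1. Collecting the sign flips along the way, the symbol is +1.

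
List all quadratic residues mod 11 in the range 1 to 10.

1,3,4,5,9

Square k = 1,…,5 (k and 11−k give the same square):
1²=1, 2²=4, 3²=9, 4²≡5, 5²≡3 (mod 11).
So the quadratic residues mod 11 are {1, 3, 4, 5, 9}.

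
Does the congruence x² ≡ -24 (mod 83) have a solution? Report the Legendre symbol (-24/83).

First reduce: -24 ≡ 59 (mod 83).
Reciprocity: 59 ≡ 3 and 83 ≡ 3 (mod 4), so (59/83) = −(83/59).
Reduce top mod 59: now compute (24/59).
Pull out 2^3: since 59 ≡ 3 (mod 8), (2/59) = -1, so (2/59)^3 = -1.
Reciprocity: 3 ≡ 3 and 59 ≡ 3 (mod 4), so (3/59) = −(59/3).
Reduce top mod 3: now compute (2/3).
Pull out 2: since 3 ≡ 3 (mod 8), (2/3) = -1.
Reached (1/3) = 1. Collecting the sign flips along the way, the symbol is +1.

1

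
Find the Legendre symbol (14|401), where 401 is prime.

Pull out 2: since 401 ≡ 1 (mod 8), (2/401) = +1.
Reciprocity: 7 ≡ 3 and 401 ≡ 1 (mod 4), so (7/401) = +(401/7).
Reduce top mod 7: now compute (2/7).
Pull out 2: since 7 ≡ 7 (mod 8), (2/7) = +1.
Reached (1/7) = 1. Collecting the sign flips along the way, the symbol is +1.

1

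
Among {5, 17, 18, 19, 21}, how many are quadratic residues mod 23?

(5/23) = -1 → non-residue.
(17/23) = -1 → non-residue.
(18/23) = +1 → QR.
(19/23) = -1 → non-residue.
(21/23) = -1 → non-residue.
Total quadratic residues among the 5: 1.

1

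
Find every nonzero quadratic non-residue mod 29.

Square k = 1,…,14 (k and 29−k give the same square):
1²=1, 2²=4, 3²=9, 4²=16, 5²=25, 6²≡7, 7²≡20, 8²≡6, 9²≡23, 10²≡13, 11²≡5, 12²≡28, 13²≡24, 14²≡22 (mod 29).
The residues are {1, 4, 5, 6, 7, 9, 13, 16, 20, 22, 23, 24, 25, 28}; the non-residues are the remaining 14 nonzero classes.

2 3 8 10 11 12 14 15 17 18 19 21 26 27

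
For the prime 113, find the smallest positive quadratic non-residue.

(2/113) = +1, so 2 is a residue.
(3/113) = −1, so 3 is the smallest positive non-residue mod 113.

3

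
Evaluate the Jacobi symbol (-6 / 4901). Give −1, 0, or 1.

1

First reduce: -6 ≡ 4895 (mod 4901).
Reciprocity: 4895 ≡ 3 and 4901 ≡ 1 (mod 4), so (4895/4901) = +(4901/4895).
Reduce top mod 4895: now compute (6/4895).
Pull out 2: since 4895 ≡ 7 (mod 8), (2/4895) = +1.
Reciprocity: 3 ≡ 3 and 4895 ≡ 3 (mod 4), so (3/4895) = −(4895/3).
Reduce top mod 3: now compute (2/3).
Pull out 2: since 3 ≡ 3 (mod 8), (2/3) = -1.
Reached (1/3) = 1. Collecting the sign flips along the way, the symbol is +1.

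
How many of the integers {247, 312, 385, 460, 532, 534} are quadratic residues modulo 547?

(247/547) = +1 → QR.
(312/547) = +1 → QR.
(385/547) = +1 → QR.
(460/547) = +1 → QR.
(532/547) = -1 → non-residue.
(534/547) = -1 → non-residue.
Total quadratic residues among the 6: 4.

4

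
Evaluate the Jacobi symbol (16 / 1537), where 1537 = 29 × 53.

Pull out 2^4: since 1537 ≡ 1 (mod 8), (2/1537) = +1, so (2/1537)^4 = +1.
Reached (1/1537) = 1. Collecting the sign flips along the way, the symbol is +1.

1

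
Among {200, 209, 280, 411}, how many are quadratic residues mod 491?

(200/491) = -1 → non-residue.
(209/491) = -1 → non-residue.
(280/491) = +1 → QR.
(411/491) = -1 → non-residue.
Total quadratic residues among the 4: 1.

1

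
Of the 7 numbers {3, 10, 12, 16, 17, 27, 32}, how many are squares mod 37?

(3/37) = +1 → QR.
(10/37) = +1 → QR.
(12/37) = +1 → QR.
(16/37) = +1 → QR.
(17/37) = -1 → non-residue.
(27/37) = +1 → QR.
(32/37) = -1 → non-residue.
Total quadratic residues among the 7: 5.

5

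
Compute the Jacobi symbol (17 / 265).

-1

Reciprocity: 17 ≡ 1 and 265 ≡ 1 (mod 4), so (17/265) = +(265/17).
Reduce top mod 17: now compute (10/17).
Pull out 2: since 17 ≡ 1 (mod 8), (2/17) = +1.
Reciprocity: 5 ≡ 1 and 17 ≡ 1 (mod 4), so (5/17) = +(17/5).
Reduce top mod 5: now compute (2/5).
Pull out 2: since 5 ≡ 5 (mod 8), (2/5) = -1.
Reached (1/5) = 1. Collecting the sign flips along the way, the symbol is -1.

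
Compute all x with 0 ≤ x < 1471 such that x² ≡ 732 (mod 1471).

Since 1471 ≡ 3 (mod 4), a square root of 732 is 732^((1471+1)/4) = 732^368 mod 1471.
Repeated squaring: 732^2≡380, 732^4≡242, 732^8≡1195, 732^16≡1155, 732^32≡1299, 732^64≡164, 732^128≡418, 732^256≡1146 (mod 1471).
732^368 = 732^(256+64+32+16) ≡ 793 (mod 1471).
Check: 793² = 628849 ≡ 732 (mod 1471). The two roots are 678 and 793.

678, 793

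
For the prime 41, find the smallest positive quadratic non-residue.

(2/41) = +1, so 2 is a residue.
(3/41) = −1, so 3 is the smallest positive non-residue mod 41.

3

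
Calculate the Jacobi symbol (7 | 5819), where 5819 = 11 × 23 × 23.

-1

Reciprocity: 7 ≡ 3 and 5819 ≡ 3 (mod 4), so (7/5819) = −(5819/7).
Reduce top mod 7: now compute (2/7).
Pull out 2: since 7 ≡ 7 (mod 8), (2/7) = +1.
Reached (1/7) = 1. Collecting the sign flips along the way, the symbol is -1.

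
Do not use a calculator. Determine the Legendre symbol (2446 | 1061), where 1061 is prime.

First reduce: 2446 ≡ 324 (mod 1061).
Pull out 2^2: since 1061 ≡ 5 (mod 8), (2/1061) = -1, so (2/1061)^2 = +1.
Reciprocity: 81 ≡ 1 and 1061 ≡ 1 (mod 4), so (81/1061) = +(1061/81).
Reduce top mod 81: now compute (8/81).
Pull out 2^3: since 81 ≡ 1 (mod 8), (2/81) = +1, so (2/81)^3 = +1.
Reached (1/81) = 1. Collecting the sign flips along the way, the symbol is +1.

1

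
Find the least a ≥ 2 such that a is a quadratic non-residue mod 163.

(2/163) = −1, so 2 is the smallest positive non-residue mod 163.

2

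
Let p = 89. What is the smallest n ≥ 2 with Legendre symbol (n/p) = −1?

(2/89) = +1, so 2 is a residue.
(3/89) = −1, so 3 is the smallest positive non-residue mod 89.

3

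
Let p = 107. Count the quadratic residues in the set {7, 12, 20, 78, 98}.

(7/107) = -1 → non-residue.
(12/107) = +1 → QR.
(20/107) = -1 → non-residue.
(78/107) = -1 → non-residue.
(98/107) = -1 → non-residue.
Total quadratic residues among the 5: 1.

1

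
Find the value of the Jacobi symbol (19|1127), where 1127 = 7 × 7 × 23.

-1

Reciprocity: 19 ≡ 3 and 1127 ≡ 3 (mod 4), so (19/1127) = −(1127/19).
Reduce top mod 19: now compute (6/19).
Pull out 2: since 19 ≡ 3 (mod 8), (2/19) = -1.
Reciprocity: 3 ≡ 3 and 19 ≡ 3 (mod 4), so (3/19) = −(19/3).
Reduce top mod 3: now compute (1/3).
Reached (1/3) = 1. Collecting the sign flips along the way, the symbol is -1.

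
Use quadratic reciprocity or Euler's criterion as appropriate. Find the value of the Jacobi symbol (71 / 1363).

1

Reciprocity: 71 ≡ 3 and 1363 ≡ 3 (mod 4), so (71/1363) = −(1363/71).
Reduce top mod 71: now compute (14/71).
Pull out 2: since 71 ≡ 7 (mod 8), (2/71) = +1.
Reciprocity: 7 ≡ 3 and 71 ≡ 3 (mod 4), so (7/71) = −(71/7).
Reduce top mod 7: now compute (1/7).
Reached (1/7) = 1. Collecting the sign flips along the way, the symbol is +1.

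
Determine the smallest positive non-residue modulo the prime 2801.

3

(2/2801) = +1, so 2 is a residue.
(3/2801) = −1, so 3 is the smallest positive non-residue mod 2801.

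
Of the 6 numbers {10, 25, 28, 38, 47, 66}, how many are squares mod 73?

(10/73) = -1 → non-residue.
(25/73) = +1 → QR.
(28/73) = -1 → non-residue.
(38/73) = +1 → QR.
(47/73) = -1 → non-residue.
(66/73) = -1 → non-residue.
Total quadratic residues among the 6: 2.

2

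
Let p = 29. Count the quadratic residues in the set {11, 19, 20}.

1

(11/29) = -1 → non-residue.
(19/29) = -1 → non-residue.
(20/29) = +1 → QR.
Total quadratic residues among the 3: 1.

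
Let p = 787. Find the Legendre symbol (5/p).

Reciprocity: 5 ≡ 1 and 787 ≡ 3 (mod 4), so (5/787) = +(787/5).
Reduce top mod 5: now compute (2/5).
Pull out 2: since 5 ≡ 5 (mod 8), (2/5) = -1.
Reached (1/5) = 1. Collecting the sign flips along the way, the symbol is -1.

-1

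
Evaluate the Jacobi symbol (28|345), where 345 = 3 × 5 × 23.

1

Pull out 2^2: since 345 ≡ 1 (mod 8), (2/345) = +1, so (2/345)^2 = +1.
Reciprocity: 7 ≡ 3 and 345 ≡ 1 (mod 4), so (7/345) = +(345/7).
Reduce top mod 7: now compute (2/7).
Pull out 2: since 7 ≡ 7 (mod 8), (2/7) = +1.
Reached (1/7) = 1. Collecting the sign flips along the way, the symbol is +1.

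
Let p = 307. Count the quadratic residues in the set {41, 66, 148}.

3

(41/307) = +1 → QR.
(66/307) = +1 → QR.
(148/307) = +1 → QR.
Total quadratic residues among the 3: 3.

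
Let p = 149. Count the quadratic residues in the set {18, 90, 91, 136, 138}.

(18/149) = -1 → non-residue.
(90/149) = -1 → non-residue.
(91/149) = -1 → non-residue.
(136/149) = -1 → non-residue.
(138/149) = -1 → non-residue.
Total quadratic residues among the 5: 0.

0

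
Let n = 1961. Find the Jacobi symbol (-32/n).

1

First reduce: -32 ≡ 1929 (mod 1961).
Reciprocity: 1929 ≡ 1 and 1961 ≡ 1 (mod 4), so (1929/1961) = +(1961/1929).
Reduce top mod 1929: now compute (32/1929).
Pull out 2^5: since 1929 ≡ 1 (mod 8), (2/1929) = +1, so (2/1929)^5 = +1.
Reached (1/1929) = 1. Collecting the sign flips along the way, the symbol is +1.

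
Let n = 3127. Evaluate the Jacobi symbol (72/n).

Pull out 2^3: since 3127 ≡ 7 (mod 8), (2/3127) = +1, so (2/3127)^3 = +1.
Reciprocity: 9 ≡ 1 and 3127 ≡ 3 (mod 4), so (9/3127) = +(3127/9).
Reduce top mod 9: now compute (4/9).
Pull out 2^2: since 9 ≡ 1 (mod 8), (2/9) = +1, so (2/9)^2 = +1.
Reached (1/9) = 1. Collecting the sign flips along the way, the symbol is +1.

1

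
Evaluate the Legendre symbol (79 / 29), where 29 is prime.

First reduce: 79 ≡ 21 (mod 29).
Reciprocity: 21 ≡ 1 and 29 ≡ 1 (mod 4), so (21/29) = +(29/21).
Reduce top mod 21: now compute (8/21).
Pull out 2^3: since 21 ≡ 5 (mod 8), (2/21) = -1, so (2/21)^3 = -1.
Reached (1/21) = 1. Collecting the sign flips along the way, the symbol is -1.

-1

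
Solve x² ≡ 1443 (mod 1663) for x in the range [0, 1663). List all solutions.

267, 1396

Since 1663 ≡ 3 (mod 4), a square root of 1443 is 1443^((1663+1)/4) = 1443^416 mod 1663.
Repeated squaring: 1443^2≡173, 1443^4≡1658, 1443^8≡25, 1443^16≡625, 1443^32≡1483, 1443^64≡803, 1443^128≡1228, 1443^256≡1306 (mod 1663).
1443^416 = 1443^(256+128+32) ≡ 267 (mod 1663).
Check: 267² = 71289 ≡ 1443 (mod 1663). The two roots are 267 and 1396.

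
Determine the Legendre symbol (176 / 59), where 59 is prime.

-1

First reduce: 176 ≡ 58 (mod 59).
Pull out 2: since 59 ≡ 3 (mod 8), (2/59) = -1.
Reciprocity: 29 ≡ 1 and 59 ≡ 3 (mod 4), so (29/59) = +(59/29).
Reduce top mod 29: now compute (1/29).
Reached (1/29) = 1. Collecting the sign flips along the way, the symbol is -1.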